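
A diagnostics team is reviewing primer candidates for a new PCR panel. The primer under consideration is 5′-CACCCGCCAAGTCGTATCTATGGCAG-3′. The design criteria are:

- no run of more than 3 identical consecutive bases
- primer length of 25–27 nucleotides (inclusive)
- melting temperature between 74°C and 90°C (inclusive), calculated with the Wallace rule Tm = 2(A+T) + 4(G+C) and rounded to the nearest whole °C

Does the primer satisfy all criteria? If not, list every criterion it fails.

Base counts: A=6, T=5, G=6, C=9 (length 26).
homopolymer run: longest run = 3 ✓
length: length 26 ✓
Tm: Tm = 2·11 + 4·15 = 82°C ✓

Meets all criteria.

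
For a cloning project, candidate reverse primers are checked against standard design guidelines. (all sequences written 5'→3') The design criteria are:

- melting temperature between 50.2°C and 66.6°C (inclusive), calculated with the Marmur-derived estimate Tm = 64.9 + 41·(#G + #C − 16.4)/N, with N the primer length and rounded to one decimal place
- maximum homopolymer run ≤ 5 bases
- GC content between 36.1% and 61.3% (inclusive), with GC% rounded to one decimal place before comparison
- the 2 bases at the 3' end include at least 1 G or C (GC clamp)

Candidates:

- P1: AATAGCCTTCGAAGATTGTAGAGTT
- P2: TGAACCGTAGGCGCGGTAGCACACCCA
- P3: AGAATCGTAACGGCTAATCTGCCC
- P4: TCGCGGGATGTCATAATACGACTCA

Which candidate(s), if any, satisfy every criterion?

P3 and P4.

P1 (25 nt, A=8 T=8 G=6 C=3): Tm = 64.9 + 41·(9 − 16.4)/25 = 52.8°C ✓; longest run = 2 ✓; GC 9/25 = 36.0%, outside 36.1–61.3% ✗; 3' end TT has 0 G/C, need ≥1 ✗ — fails.
P2 (27 nt, A=7 T=3 G=8 C=9): Tm = 64.9 + 41·(17 − 16.4)/27 = 65.8°C ✓; longest run = 3 ✓; GC 17/27 = 63.0%, outside 36.1–61.3% ✗; 3' end CA has 1 G/C ✓ — fails.
P3 (24 nt, A=7 T=5 G=5 C=7): Tm = 64.9 + 41·(12 − 16.4)/24 = 57.4°C ✓; longest run = 3 ✓; GC 12/24 = 50.0% ✓; 3' end CC has 2 G/C ✓ — passes.
P4 (25 nt, A=7 T=6 G=6 C=6): Tm = 64.9 + 41·(12 − 16.4)/25 = 57.7°C ✓; longest run = 3 ✓; GC 12/25 = 48.0% ✓; 3' end CA has 1 G/C ✓ — passes.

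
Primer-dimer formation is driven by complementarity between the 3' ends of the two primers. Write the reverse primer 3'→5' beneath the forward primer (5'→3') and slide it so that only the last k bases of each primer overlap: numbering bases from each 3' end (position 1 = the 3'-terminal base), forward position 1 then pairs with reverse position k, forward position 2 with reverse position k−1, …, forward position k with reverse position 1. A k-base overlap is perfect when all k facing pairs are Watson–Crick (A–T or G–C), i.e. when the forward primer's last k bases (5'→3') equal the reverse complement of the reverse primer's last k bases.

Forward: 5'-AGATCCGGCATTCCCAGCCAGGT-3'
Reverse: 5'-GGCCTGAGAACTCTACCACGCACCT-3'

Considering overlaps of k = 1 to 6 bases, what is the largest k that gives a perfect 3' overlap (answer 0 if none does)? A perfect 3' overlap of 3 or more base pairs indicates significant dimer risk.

Last 6 bases (5'→3') — forward …CCAGGT, reverse …GCACCT.
Reverse complement of the reverse primer's last 6 bases: AGGTGC; its first k bases are the reverse complement of the reverse primer's last k bases, so a perfect k-base overlap needs the forward primer's last k bases to equal them.
Comparing (forward last k vs required): k=1: T vs A ✗; k=2: GT vs AG ✗; k=3: GGT vs AGG ✗; k=4: AGGT vs AGGT ✓; k=5: CAGGT vs AGGTG ✗; k=6: CCAGGT vs AGGTGC ✗.
Only k = 4 is perfect, so the longest perfect 3' overlap is 4.

Longest perfect overlap: 4 complementary base pairs; significant dimer risk (threshold 3).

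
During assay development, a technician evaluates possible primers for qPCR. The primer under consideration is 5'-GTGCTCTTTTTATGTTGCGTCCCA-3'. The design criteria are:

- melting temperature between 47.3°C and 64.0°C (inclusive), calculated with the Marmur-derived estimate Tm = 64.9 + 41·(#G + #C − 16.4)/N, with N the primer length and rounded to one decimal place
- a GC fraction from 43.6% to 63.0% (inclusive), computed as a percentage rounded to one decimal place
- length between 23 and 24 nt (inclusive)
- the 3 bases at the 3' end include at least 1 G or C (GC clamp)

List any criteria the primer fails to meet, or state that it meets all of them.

Base counts: A=2, T=11, G=5, C=6 (length 24).
Tm: Tm = 64.9 + 41·(11 − 16.4)/24 = 55.7°C ✓
GC content: GC 11/24 = 45.8% ✓
length: length 24 ✓
GC clamp: 3' end CCA has 2 G/C ✓

Meets all criteria.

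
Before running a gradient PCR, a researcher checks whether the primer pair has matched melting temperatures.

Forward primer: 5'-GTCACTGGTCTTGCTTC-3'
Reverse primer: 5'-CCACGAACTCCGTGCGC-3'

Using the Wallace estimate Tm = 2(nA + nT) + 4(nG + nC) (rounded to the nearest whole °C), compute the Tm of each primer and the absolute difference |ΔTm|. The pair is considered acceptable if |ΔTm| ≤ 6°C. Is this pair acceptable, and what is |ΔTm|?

|ΔTm| = 6°C; the pair is acceptable.

Forward: A=1 T=7 G=4 C=5 → Tm = 2·8 + 4·9 = 52°C.
Reverse: A=3 T=2 G=4 C=8 → Tm = 2·5 + 4·12 = 58°C.
|ΔTm| = |52 − 58| = 6°C, ≤ 6°C.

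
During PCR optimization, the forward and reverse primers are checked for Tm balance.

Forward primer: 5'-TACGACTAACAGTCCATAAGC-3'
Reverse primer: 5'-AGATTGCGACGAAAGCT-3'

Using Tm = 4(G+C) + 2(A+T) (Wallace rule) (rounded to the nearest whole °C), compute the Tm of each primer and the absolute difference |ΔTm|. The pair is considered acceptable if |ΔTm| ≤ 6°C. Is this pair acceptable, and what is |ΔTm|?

|ΔTm| = 10°C; the pair is not acceptable.

Forward: A=8 T=4 G=3 C=6 → Tm = 2·12 + 4·9 = 60°C.
Reverse: A=6 T=3 G=5 C=3 → Tm = 2·9 + 4·8 = 50°C.
|ΔTm| = |60 − 50| = 10°C, > 6°C.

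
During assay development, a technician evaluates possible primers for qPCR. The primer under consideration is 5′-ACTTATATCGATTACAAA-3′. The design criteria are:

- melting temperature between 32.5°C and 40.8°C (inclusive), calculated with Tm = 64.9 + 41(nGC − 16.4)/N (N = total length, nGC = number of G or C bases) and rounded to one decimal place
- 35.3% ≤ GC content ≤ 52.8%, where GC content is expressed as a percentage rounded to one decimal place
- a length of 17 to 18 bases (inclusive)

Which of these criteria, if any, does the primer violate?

Base counts: A=8, T=6, G=1, C=3 (length 18).
Tm: Tm = 64.9 + 41·(4 − 16.4)/18 = 36.7°C ✓
GC content: GC 4/18 = 22.2%, outside 35.3–52.8% ✗
length: length 18 ✓

Fails: GC content.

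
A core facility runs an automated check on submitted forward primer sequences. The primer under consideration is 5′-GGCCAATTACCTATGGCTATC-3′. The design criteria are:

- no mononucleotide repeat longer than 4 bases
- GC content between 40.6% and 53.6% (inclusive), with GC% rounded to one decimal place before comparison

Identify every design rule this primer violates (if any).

Base counts: A=5, T=6, G=4, C=6 (length 21).
homopolymer run: longest run = 2 ✓
GC content: GC 10/21 = 47.6% ✓

Meets all criteria.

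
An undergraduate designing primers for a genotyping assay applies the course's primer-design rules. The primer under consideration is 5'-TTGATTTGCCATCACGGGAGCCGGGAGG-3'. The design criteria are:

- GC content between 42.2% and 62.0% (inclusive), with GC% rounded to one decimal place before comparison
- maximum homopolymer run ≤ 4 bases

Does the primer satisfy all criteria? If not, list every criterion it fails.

Meets all criteria.

Base counts: A=5, T=6, G=11, C=6 (length 28).
GC content: GC 17/28 = 60.7% ✓
homopolymer run: longest run = 3 ✓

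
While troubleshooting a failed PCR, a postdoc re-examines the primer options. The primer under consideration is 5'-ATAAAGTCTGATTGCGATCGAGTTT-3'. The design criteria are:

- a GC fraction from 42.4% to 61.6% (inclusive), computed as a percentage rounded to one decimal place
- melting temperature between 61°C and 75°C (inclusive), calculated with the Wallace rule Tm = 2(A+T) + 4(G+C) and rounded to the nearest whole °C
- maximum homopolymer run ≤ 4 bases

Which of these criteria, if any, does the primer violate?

Fails: GC content.

Base counts: A=7, T=9, G=6, C=3 (length 25).
GC content: GC 9/25 = 36.0%, outside 42.4–61.6% ✗
Tm: Tm = 2·16 + 4·9 = 68°C ✓
homopolymer run: longest run = 3 ✓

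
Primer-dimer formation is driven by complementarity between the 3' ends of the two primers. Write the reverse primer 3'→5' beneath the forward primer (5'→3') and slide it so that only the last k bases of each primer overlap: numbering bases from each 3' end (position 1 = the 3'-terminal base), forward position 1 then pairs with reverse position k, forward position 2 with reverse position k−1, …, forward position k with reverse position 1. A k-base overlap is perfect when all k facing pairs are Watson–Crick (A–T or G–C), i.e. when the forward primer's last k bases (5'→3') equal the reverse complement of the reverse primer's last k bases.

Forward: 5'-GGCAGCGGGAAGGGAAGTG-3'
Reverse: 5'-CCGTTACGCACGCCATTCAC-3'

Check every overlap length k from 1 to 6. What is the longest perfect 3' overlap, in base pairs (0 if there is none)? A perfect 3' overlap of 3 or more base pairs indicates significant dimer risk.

Longest perfect overlap: 3 complementary base pairs; significant dimer risk (threshold 3).

Last 6 bases (5'→3') — forward …GAAGTG, reverse …ATTCAC.
Reverse complement of the reverse primer's last 6 bases: GTGAAT; its first k bases are the reverse complement of the reverse primer's last k bases, so a perfect k-base overlap needs the forward primer's last k bases to equal them.
Comparing (forward last k vs required): k=1: G vs G ✓; k=2: TG vs GT ✗; k=3: GTG vs GTG ✓; k=4: AGTG vs GTGA ✗; k=5: AAGTG vs GTGAA ✗; k=6: GAAGTG vs GTGAAT ✗.
Perfect overlaps at k = 1, 3; the largest is 3.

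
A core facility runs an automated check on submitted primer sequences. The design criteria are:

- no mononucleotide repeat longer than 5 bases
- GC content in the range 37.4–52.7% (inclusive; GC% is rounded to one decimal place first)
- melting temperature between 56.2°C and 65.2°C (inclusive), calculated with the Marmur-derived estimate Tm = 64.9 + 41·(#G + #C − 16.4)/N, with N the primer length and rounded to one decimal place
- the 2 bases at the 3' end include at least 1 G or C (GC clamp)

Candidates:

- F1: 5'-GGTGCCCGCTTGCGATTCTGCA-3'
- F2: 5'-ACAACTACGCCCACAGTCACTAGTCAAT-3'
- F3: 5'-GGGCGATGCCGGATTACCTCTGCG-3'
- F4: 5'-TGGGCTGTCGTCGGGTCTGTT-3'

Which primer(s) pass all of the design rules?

None of the candidates satisfy all criteria.

F1 (22 nt, A=2 T=6 G=7 C=7): longest run = 3 ✓; GC 14/22 = 63.6%, outside 37.4–52.7% ✗; Tm = 64.9 + 41·(14 − 16.4)/22 = 60.4°C ✓; 3' end CA has 1 G/C ✓ — fails.
F2 (28 nt, A=10 T=5 G=3 C=10): longest run = 3 ✓; GC 13/28 = 46.4% ✓; Tm = 64.9 + 41·(13 − 16.4)/28 = 59.9°C ✓; 3' end AT has 0 G/C, need ≥1 ✗ — fails.
F3 (24 nt, A=3 T=5 G=9 C=7): longest run = 3 ✓; GC 16/24 = 66.7%, outside 37.4–52.7% ✗; Tm = 64.9 + 41·(16 − 16.4)/24 = 64.2°C ✓; 3' end CG has 2 G/C ✓ — fails.
F4 (21 nt, A=0 T=8 G=9 C=4): longest run = 3 ✓; GC 13/21 = 61.9%, outside 37.4–52.7% ✗; Tm = 64.9 + 41·(13 − 16.4)/21 = 58.3°C ✓; 3' end TT has 0 G/C, need ≥1 ✗ — fails.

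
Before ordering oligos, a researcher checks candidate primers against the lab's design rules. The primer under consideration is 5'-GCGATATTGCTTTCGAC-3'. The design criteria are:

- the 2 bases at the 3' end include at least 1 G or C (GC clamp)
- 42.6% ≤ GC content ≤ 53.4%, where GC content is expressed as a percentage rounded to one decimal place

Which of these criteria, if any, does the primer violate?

Meets all criteria.

Base counts: A=3, T=6, G=4, C=4 (length 17).
GC clamp: 3' end AC has 1 G/C ✓
GC content: GC 8/17 = 47.1% ✓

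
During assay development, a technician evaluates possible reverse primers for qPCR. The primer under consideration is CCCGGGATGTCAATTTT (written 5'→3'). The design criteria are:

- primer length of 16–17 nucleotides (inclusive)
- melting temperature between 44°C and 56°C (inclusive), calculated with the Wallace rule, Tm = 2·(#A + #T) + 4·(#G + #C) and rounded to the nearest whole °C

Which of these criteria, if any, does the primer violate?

Meets all criteria.

Base counts: A=3, T=6, G=4, C=4 (length 17).
length: length 17 ✓
Tm: Tm = 2·9 + 4·8 = 50°C ✓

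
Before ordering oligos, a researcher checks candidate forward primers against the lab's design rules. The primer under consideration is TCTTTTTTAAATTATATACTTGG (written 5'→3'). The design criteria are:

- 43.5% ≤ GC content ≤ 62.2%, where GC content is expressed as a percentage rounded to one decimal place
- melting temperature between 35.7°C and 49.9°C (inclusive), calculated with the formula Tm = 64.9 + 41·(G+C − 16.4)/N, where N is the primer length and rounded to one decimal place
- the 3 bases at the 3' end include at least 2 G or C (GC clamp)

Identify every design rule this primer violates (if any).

Fails: GC content.

Base counts: A=6, T=13, G=2, C=2 (length 23).
GC content: GC 4/23 = 17.4%, outside 43.5–62.2% ✗
Tm: Tm = 64.9 + 41·(4 − 16.4)/23 = 42.8°C ✓
GC clamp: 3' end TGG has 2 G/C ✓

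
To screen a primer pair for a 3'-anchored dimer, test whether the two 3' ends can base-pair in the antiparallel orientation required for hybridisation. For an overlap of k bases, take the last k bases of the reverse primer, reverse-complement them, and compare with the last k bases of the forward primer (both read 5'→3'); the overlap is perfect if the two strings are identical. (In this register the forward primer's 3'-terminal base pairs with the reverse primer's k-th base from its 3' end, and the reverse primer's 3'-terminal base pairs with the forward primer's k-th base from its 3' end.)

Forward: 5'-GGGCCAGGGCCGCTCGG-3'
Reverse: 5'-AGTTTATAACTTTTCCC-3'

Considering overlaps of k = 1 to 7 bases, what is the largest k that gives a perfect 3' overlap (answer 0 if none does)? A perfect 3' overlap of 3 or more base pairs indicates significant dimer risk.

Last 7 bases (5'→3') — forward …CGCTCGG, reverse …TTTTCCC.
Reverse complement of the reverse primer's last 7 bases: GGGAAAA; its first k bases are the reverse complement of the reverse primer's last k bases, so a perfect k-base overlap needs the forward primer's last k bases to equal them.
Comparing (forward last k vs required): k=1: G vs G ✓; k=2: GG vs GG ✓; k=3: CGG vs GGG ✗; k=4: TCGG vs GGGA ✗; k=5: CTCGG vs GGGAA ✗; k=6: GCTCGG vs GGGAAA ✗; k=7: CGCTCGG vs GGGAAAA ✗.
Perfect overlaps at k = 1, 2; the largest is 2.

Longest perfect overlap: 2 complementary base pairs; below the dimer-risk threshold (threshold 3).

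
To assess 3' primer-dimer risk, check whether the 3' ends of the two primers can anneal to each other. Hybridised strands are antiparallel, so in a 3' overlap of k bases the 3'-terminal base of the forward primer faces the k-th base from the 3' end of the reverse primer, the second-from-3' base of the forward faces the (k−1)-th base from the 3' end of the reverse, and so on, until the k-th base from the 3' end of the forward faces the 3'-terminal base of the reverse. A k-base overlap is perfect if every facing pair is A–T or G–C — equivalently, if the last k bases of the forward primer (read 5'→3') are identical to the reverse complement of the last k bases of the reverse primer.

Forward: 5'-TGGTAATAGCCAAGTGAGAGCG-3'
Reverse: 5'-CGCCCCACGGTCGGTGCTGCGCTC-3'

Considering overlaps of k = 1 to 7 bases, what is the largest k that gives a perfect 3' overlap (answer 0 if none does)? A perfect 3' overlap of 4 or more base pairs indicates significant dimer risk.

Longest perfect overlap: 5 complementary base pairs; significant dimer risk (threshold 4).

Last 7 bases (5'→3') — forward …GAGAGCG, reverse …TGCGCTC.
Reverse complement of the reverse primer's last 7 bases: GAGCGCA; its first k bases are the reverse complement of the reverse primer's last k bases, so a perfect k-base overlap needs the forward primer's last k bases to equal them.
Comparing (forward last k vs required): k=1: G vs G ✓; k=2: CG vs GA ✗; k=3: GCG vs GAG ✗; k=4: AGCG vs GAGC ✗; k=5: GAGCG vs GAGCG ✓; k=6: AGAGCG vs GAGCGC ✗; k=7: GAGAGCG vs GAGCGCA ✗.
Perfect overlaps at k = 1, 5; the largest is 5.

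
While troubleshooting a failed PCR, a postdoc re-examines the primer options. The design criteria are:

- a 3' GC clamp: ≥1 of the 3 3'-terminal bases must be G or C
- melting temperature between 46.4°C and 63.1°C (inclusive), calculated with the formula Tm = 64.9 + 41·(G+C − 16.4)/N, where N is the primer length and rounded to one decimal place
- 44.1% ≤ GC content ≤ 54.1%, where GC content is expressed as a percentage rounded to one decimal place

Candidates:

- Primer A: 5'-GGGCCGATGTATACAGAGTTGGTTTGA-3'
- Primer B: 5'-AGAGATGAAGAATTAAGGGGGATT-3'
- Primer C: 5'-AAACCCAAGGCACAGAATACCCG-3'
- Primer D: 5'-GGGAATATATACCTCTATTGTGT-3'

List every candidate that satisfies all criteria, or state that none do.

Primer A (27 nt, A=6 T=8 G=10 C=3): 3' end TGA has 1 G/C ✓; Tm = 64.9 + 41·(13 − 16.4)/27 = 59.7°C ✓; GC 13/27 = 48.1% ✓ — passes.
Primer B (24 nt, A=10 T=5 G=9 C=0): 3' end ATT has 0 G/C, need ≥1 ✗; Tm = 64.9 + 41·(9 − 16.4)/24 = 52.3°C ✓; GC 9/24 = 37.5%, outside 44.1–54.1% ✗ — fails.
Primer C (23 nt, A=10 T=1 G=4 C=8): 3' end CCG has 3 G/C ✓; Tm = 64.9 + 41·(12 − 16.4)/23 = 57.1°C ✓; GC 12/23 = 52.2% ✓ — passes.
Primer D (23 nt, A=6 T=9 G=5 C=3): 3' end TGT has 1 G/C ✓; Tm = 64.9 + 41·(8 − 16.4)/23 = 49.9°C ✓; GC 8/23 = 34.8%, outside 44.1–54.1% ✗ — fails.

Primer A and Primer C.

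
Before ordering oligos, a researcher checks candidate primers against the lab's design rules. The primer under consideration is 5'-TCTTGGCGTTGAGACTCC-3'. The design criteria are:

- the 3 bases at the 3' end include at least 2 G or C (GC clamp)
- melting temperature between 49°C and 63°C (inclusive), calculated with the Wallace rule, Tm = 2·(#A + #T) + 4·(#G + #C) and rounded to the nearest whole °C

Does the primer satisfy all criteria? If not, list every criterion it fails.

Meets all criteria.

Base counts: A=2, T=6, G=5, C=5 (length 18).
GC clamp: 3' end TCC has 2 G/C ✓
Tm: Tm = 2·8 + 4·10 = 56°C ✓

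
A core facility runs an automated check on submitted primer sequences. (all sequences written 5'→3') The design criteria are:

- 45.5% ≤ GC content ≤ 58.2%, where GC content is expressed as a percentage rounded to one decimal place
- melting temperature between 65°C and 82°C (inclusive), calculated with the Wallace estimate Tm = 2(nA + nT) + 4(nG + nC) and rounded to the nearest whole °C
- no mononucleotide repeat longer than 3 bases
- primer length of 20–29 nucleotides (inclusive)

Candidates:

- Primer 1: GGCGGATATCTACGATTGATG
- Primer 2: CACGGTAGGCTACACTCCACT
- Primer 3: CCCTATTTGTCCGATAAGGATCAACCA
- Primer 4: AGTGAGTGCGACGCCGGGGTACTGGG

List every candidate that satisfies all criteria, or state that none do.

Primer 1 (21 nt, A=5 T=6 G=7 C=3): GC 10/21 = 47.6% ✓; Tm = 2·11 + 4·10 = 62°C, outside 65–82°C ✗; longest run = 2 ✓; length 21 ✓ — fails.
Primer 2 (21 nt, A=5 T=4 G=4 C=8): GC 12/21 = 57.1% ✓; Tm = 2·9 + 4·12 = 66°C ✓; longest run = 2 ✓; length 21 ✓ — passes.
Primer 3 (27 nt, A=8 T=7 G=4 C=8): GC 12/27 = 44.4%, outside 45.5–58.2% ✗; Tm = 2·15 + 4·12 = 78°C ✓; longest run = 3 ✓; length 27 ✓ — fails.
Primer 4 (26 nt, A=4 T=4 G=13 C=5): GC 18/26 = 69.2%, outside 45.5–58.2% ✗; Tm = 2·8 + 4·18 = 88°C, outside 65–82°C ✗; longest run = 4, exceeds 3 ✗; length 26 ✓ — fails.

Primer 2 only.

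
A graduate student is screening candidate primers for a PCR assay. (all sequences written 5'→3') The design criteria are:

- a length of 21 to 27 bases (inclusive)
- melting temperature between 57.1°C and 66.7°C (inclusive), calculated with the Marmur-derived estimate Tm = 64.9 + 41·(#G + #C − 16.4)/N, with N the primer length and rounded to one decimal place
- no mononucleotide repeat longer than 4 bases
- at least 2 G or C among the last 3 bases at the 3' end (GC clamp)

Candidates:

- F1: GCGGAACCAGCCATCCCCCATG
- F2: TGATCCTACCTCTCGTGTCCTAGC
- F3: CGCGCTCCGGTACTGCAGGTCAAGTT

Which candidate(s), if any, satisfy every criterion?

F2 only.

F1 (22 nt, A=5 T=2 G=5 C=10): length 22 ✓; Tm = 64.9 + 41·(15 − 16.4)/22 = 62.3°C ✓; longest run = 5, exceeds 4 ✗; 3' end ATG has 1 G/C, need ≥2 ✗ — fails.
F2 (24 nt, A=3 T=8 G=4 C=9): length 24 ✓; Tm = 64.9 + 41·(13 − 16.4)/24 = 59.1°C ✓; longest run = 2 ✓; 3' end AGC has 2 G/C ✓ — passes.
F3 (26 nt, A=4 T=6 G=8 C=8): length 26 ✓; Tm = 64.9 + 41·(16 − 16.4)/26 = 64.3°C ✓; longest run = 2 ✓; 3' end GTT has 1 G/C, need ≥2 ✗ — fails.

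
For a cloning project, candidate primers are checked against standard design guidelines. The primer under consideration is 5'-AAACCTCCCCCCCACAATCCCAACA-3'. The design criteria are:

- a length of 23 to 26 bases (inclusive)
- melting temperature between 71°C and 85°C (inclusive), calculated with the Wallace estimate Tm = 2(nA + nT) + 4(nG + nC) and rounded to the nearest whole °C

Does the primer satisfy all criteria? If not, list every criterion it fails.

Base counts: A=9, T=2, G=0, C=14 (length 25).
length: length 25 ✓
Tm: Tm = 2·11 + 4·14 = 78°C ✓

Meets all criteria.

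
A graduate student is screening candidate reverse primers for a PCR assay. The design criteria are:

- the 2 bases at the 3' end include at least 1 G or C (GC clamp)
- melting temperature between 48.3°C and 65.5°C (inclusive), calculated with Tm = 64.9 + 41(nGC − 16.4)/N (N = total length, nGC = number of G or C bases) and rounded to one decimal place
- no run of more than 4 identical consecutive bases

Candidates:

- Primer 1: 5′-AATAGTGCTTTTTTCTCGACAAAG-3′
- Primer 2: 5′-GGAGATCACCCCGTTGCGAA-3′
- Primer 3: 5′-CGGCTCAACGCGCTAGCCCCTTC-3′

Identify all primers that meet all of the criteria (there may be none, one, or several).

Primer 1 (24 nt, A=7 T=9 G=4 C=4): 3' end AG has 1 G/C ✓; Tm = 64.9 + 41·(8 − 16.4)/24 = 50.6°C ✓; longest run = 6, exceeds 4 ✗ — fails.
Primer 2 (20 nt, A=5 T=3 G=6 C=6): 3' end AA has 0 G/C, need ≥1 ✗; Tm = 64.9 + 41·(12 − 16.4)/20 = 55.9°C ✓; longest run = 4 ✓ — fails.
Primer 3 (23 nt, A=3 T=4 G=5 C=11): 3' end TC has 1 G/C ✓; Tm = 64.9 + 41·(16 − 16.4)/23 = 64.2°C ✓; longest run = 4 ✓ — passes.

Primer 3 only.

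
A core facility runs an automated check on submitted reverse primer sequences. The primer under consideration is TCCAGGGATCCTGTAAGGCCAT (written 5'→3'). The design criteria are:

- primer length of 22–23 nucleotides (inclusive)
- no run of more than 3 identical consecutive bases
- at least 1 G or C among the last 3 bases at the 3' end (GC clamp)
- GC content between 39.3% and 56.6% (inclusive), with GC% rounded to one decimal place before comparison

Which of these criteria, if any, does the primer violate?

Base counts: A=5, T=5, G=6, C=6 (length 22).
length: length 22 ✓
homopolymer run: longest run = 3 ✓
GC clamp: 3' end CAT has 1 G/C ✓
GC content: GC 12/22 = 54.5% ✓

Meets all criteria.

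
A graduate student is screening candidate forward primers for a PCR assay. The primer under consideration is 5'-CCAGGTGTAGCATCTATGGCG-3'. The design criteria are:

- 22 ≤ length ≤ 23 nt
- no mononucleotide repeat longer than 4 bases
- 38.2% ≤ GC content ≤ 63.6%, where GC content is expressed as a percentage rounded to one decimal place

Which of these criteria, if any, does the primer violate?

Fails: length.

Base counts: A=4, T=5, G=7, C=5 (length 21).
length: length 21, outside 22–23 ✗
homopolymer run: longest run = 2 ✓
GC content: GC 12/21 = 57.1% ✓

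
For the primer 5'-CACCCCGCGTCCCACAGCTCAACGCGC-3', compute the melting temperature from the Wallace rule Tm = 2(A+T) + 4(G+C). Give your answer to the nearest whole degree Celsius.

Base counts: A=5, T=2, G=5, C=15 (length 27).
Tm = 2·(5+2) + 4·(5+15) = 2·7 + 4·20 = 14 + 80 = 94°C.

94°C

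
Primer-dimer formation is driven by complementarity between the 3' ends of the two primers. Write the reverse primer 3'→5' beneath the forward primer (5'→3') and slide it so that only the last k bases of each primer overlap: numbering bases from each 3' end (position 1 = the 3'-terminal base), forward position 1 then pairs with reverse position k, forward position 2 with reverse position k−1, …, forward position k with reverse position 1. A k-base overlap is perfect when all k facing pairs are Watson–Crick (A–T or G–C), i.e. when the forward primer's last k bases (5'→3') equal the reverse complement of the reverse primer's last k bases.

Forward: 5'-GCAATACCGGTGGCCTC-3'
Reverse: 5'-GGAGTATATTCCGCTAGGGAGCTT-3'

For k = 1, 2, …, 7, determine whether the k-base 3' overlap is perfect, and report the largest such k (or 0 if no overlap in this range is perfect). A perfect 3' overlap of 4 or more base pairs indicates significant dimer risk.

Last 7 bases (5'→3') — forward …TGGCCTC, reverse …GGAGCTT.
Reverse complement of the reverse primer's last 7 bases: AAGCTCC; its first k bases are the reverse complement of the reverse primer's last k bases, so a perfect k-base overlap needs the forward primer's last k bases to equal them.
Comparing (forward last k vs required): k=1: C vs A ✗; k=2: TC vs AA ✗; k=3: CTC vs AAG ✗; k=4: CCTC vs AAGC ✗; k=5: GCCTC vs AAGCT ✗; k=6: GGCCTC vs AAGCTC ✗; k=7: TGGCCTC vs AAGCTCC ✗.
No overlap length from 1 to 7 is perfect, so the longest perfect 3' overlap is 0.

Longest perfect overlap: 0 complementary base pairs; below the dimer-risk threshold (threshold 4).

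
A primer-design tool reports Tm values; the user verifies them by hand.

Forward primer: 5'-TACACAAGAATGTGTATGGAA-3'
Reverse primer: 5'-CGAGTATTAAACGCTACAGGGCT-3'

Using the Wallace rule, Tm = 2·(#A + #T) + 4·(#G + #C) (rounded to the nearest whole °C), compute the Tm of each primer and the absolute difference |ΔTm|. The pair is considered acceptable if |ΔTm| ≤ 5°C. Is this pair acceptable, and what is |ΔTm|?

|ΔTm| = 12°C; the pair is not acceptable.

Forward: A=9 T=5 G=5 C=2 → Tm = 2·14 + 4·7 = 56°C.
Reverse: A=7 T=5 G=6 C=5 → Tm = 2·12 + 4·11 = 68°C.
|ΔTm| = |56 − 68| = 12°C, > 5°C.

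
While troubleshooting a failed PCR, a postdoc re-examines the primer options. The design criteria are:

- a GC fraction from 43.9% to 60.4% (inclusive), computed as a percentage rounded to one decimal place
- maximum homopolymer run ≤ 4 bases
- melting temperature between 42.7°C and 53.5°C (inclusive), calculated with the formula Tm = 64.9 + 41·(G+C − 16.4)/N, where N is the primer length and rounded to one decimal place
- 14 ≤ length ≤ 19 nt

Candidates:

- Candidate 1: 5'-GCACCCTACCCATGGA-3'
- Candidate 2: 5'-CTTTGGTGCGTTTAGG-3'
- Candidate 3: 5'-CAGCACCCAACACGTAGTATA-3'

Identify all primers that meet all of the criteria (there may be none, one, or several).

Candidate 2 only.

Candidate 1 (16 nt, A=4 T=2 G=3 C=7): GC 10/16 = 62.5%, outside 43.9–60.4% ✗; longest run = 3 ✓; Tm = 64.9 + 41·(10 − 16.4)/16 = 48.5°C ✓; length 16 ✓ — fails.
Candidate 2 (16 nt, A=1 T=7 G=6 C=2): GC 8/16 = 50.0% ✓; longest run = 3 ✓; Tm = 64.9 + 41·(8 − 16.4)/16 = 43.4°C ✓; length 16 ✓ — passes.
Candidate 3 (21 nt, A=8 T=3 G=3 C=7): GC 10/21 = 47.6% ✓; longest run = 3 ✓; Tm = 64.9 + 41·(10 − 16.4)/21 = 52.4°C ✓; length 21, outside 14–19 ✗ — fails.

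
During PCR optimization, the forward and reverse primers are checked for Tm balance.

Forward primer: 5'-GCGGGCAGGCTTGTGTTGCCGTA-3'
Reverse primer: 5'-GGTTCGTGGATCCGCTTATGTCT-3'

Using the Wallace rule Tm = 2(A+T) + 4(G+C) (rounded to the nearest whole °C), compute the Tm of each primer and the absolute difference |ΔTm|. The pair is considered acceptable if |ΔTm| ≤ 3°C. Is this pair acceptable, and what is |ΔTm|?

|ΔTm| = 6°C; the pair is not acceptable.

Forward: A=2 T=6 G=10 C=5 → Tm = 2·8 + 4·15 = 76°C.
Reverse: A=2 T=9 G=7 C=5 → Tm = 2·11 + 4·12 = 70°C.
|ΔTm| = |76 − 70| = 6°C, > 3°C.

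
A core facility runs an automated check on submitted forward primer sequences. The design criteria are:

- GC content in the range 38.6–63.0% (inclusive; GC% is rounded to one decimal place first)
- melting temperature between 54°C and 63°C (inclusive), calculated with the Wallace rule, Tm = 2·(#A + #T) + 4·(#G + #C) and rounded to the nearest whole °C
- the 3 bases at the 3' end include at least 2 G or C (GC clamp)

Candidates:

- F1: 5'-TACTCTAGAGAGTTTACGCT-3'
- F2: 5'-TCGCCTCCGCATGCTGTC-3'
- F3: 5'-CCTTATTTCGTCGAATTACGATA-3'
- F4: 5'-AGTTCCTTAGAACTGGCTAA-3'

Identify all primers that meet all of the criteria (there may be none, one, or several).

F1 only.

F1 (20 nt, A=5 T=7 G=4 C=4): GC 8/20 = 40.0% ✓; Tm = 2·12 + 4·8 = 56°C ✓; 3' end GCT has 2 G/C ✓ — passes.
F2 (18 nt, A=1 T=5 G=4 C=8): GC 12/18 = 66.7%, outside 38.6–63.0% ✗; Tm = 2·6 + 4·12 = 60°C ✓; 3' end GTC has 2 G/C ✓ — fails.
F3 (23 nt, A=6 T=9 G=3 C=5): GC 8/23 = 34.8%, outside 38.6–63.0% ✗; Tm = 2·15 + 4·8 = 62°C ✓; 3' end ATA has 0 G/C, need ≥2 ✗ — fails.
F4 (20 nt, A=6 T=6 G=4 C=4): GC 8/20 = 40.0% ✓; Tm = 2·12 + 4·8 = 56°C ✓; 3' end TAA has 0 G/C, need ≥2 ✗ — fails.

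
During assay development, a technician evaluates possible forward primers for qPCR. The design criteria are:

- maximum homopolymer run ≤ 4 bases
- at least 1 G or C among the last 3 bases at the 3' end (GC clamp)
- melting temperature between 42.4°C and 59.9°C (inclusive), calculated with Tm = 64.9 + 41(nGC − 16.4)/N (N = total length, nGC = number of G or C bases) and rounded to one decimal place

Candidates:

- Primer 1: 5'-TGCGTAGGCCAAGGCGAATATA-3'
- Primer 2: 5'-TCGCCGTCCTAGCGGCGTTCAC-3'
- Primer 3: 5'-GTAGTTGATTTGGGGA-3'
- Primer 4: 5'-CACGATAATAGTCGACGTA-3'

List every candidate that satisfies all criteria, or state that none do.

Primer 1 (22 nt, A=7 T=4 G=7 C=4): longest run = 2 ✓; 3' end ATA has 0 G/C, need ≥1 ✗; Tm = 64.9 + 41·(11 − 16.4)/22 = 54.8°C ✓ — fails.
Primer 2 (22 nt, A=2 T=5 G=6 C=9): longest run = 2 ✓; 3' end CAC has 2 G/C ✓; Tm = 64.9 + 41·(15 − 16.4)/22 = 62.3°C, outside 42.4–59.9°C ✗ — fails.
Primer 3 (16 nt, A=3 T=6 G=7 C=0): longest run = 4 ✓; 3' end GGA has 2 G/C ✓; Tm = 64.9 + 41·(7 − 16.4)/16 = 40.8°C, outside 42.4–59.9°C ✗ — fails.
Primer 4 (19 nt, A=7 T=4 G=4 C=4): longest run = 2 ✓; 3' end GTA has 1 G/C ✓; Tm = 64.9 + 41·(8 − 16.4)/19 = 46.8°C ✓ — passes.

Primer 4 only.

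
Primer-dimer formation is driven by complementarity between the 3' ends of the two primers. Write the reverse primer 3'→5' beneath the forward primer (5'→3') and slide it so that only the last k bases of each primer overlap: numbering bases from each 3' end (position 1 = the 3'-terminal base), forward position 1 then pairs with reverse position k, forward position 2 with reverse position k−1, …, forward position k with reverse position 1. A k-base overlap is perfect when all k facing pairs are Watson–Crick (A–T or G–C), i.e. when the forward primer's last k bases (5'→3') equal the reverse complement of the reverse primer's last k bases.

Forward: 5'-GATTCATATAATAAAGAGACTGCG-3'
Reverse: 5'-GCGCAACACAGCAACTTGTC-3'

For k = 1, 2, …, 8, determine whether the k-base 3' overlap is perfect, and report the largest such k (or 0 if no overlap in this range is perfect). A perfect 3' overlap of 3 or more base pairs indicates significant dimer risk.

Last 8 bases (5'→3') — forward …AGACTGCG, reverse …AACTTGTC.
Reverse complement of the reverse primer's last 8 bases: GACAAGTT; its first k bases are the reverse complement of the reverse primer's last k bases, so a perfect k-base overlap needs the forward primer's last k bases to equal them.
Comparing (forward last k vs required): k=1: G vs G ✓; k=2: CG vs GA ✗; k=3: GCG vs GAC ✗; k=4: TGCG vs GACA ✗; k=5: CTGCG vs GACAA ✗; k=6: ACTGCG vs GACAAG ✗; k=7: GACTGCG vs GACAAGT ✗; k=8: AGACTGCG vs GACAAGTT ✗.
Only k = 1 is perfect, so the longest perfect 3' overlap is 1.

Longest perfect overlap: 1 complementary base pair; below the dimer-risk threshold (threshold 3).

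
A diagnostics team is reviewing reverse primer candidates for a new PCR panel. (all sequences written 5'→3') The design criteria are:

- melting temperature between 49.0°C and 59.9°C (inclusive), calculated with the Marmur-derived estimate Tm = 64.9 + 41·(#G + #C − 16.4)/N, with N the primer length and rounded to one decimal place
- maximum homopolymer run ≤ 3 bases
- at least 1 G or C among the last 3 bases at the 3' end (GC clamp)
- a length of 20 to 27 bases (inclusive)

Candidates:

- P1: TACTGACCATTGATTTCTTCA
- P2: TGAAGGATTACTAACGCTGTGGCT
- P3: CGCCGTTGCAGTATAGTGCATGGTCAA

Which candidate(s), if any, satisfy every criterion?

P2 only.

P1 (21 nt, A=5 T=9 G=2 C=5): Tm = 64.9 + 41·(7 − 16.4)/21 = 46.5°C, outside 49.0–59.9°C ✗; longest run = 3 ✓; 3' end TCA has 1 G/C ✓; length 21 ✓ — fails.
P2 (24 nt, A=6 T=7 G=7 C=4): Tm = 64.9 + 41·(11 − 16.4)/24 = 55.7°C ✓; longest run = 2 ✓; 3' end GCT has 2 G/C ✓; length 24 ✓ — passes.
P3 (27 nt, A=6 T=7 G=8 C=6): Tm = 64.9 + 41·(14 − 16.4)/27 = 61.3°C, outside 49.0–59.9°C ✗; longest run = 2 ✓; 3' end CAA has 1 G/C ✓; length 27 ✓ — fails.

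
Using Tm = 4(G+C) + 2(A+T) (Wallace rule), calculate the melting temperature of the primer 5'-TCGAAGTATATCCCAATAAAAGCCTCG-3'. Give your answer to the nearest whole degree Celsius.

Base counts: A=10, T=6, G=4, C=7 (length 27).
Tm = 2·(10+6) + 4·(4+7) = 2·16 + 4·11 = 32 + 44 = 76°C.

76°C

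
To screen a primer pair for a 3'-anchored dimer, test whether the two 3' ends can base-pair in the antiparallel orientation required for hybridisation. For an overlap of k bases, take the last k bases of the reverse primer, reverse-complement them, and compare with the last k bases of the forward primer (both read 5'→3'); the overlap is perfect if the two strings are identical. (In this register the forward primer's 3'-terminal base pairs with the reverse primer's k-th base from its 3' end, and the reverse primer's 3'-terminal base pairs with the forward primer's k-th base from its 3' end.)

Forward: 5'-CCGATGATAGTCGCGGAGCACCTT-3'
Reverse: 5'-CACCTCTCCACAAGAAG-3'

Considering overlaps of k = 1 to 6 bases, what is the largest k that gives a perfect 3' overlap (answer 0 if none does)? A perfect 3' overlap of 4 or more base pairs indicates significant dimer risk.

Longest perfect overlap: 3 complementary base pairs; below the dimer-risk threshold (threshold 4).

Last 6 bases (5'→3') — forward …CACCTT, reverse …AAGAAG.
Reverse complement of the reverse primer's last 6 bases: CTTCTT; its first k bases are the reverse complement of the reverse primer's last k bases, so a perfect k-base overlap needs the forward primer's last k bases to equal them.
Comparing (forward last k vs required): k=1: T vs C ✗; k=2: TT vs CT ✗; k=3: CTT vs CTT ✓; k=4: CCTT vs CTTC ✗; k=5: ACCTT vs CTTCT ✗; k=6: CACCTT vs CTTCTT ✗.
Only k = 3 is perfect, so the longest perfect 3' overlap is 3.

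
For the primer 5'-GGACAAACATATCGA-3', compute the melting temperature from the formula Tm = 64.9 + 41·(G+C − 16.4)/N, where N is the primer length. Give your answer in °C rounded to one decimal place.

Base counts: A=7, T=2, G=3, C=3; G+C = 6, N = 15.
Tm = 64.9 + 41·(6 − 16.4)/15 = 64.9 + -426.40/15 = 36.5°C.

36.5°C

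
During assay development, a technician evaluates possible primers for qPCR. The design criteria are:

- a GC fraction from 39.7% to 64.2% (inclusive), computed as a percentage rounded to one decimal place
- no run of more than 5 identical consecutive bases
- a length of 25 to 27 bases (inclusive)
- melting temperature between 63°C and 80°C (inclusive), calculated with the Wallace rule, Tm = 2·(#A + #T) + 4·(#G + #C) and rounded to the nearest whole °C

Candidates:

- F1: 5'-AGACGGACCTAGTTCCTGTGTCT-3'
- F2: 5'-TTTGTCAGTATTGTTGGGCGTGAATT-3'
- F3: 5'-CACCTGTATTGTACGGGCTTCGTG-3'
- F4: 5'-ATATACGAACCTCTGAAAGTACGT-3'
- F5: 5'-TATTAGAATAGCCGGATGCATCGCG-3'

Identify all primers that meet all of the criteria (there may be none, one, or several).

F5 only.

F1 (23 nt, A=4 T=7 G=6 C=6): GC 12/23 = 52.2% ✓; longest run = 2 ✓; length 23, outside 25–27 ✗; Tm = 2·11 + 4·12 = 70°C ✓ — fails.
F2 (26 nt, A=4 T=12 G=8 C=2): GC 10/26 = 38.5%, outside 39.7–64.2% ✗; longest run = 3 ✓; length 26 ✓; Tm = 2·16 + 4·10 = 72°C ✓ — fails.
F3 (24 nt, A=3 T=8 G=7 C=6): GC 13/24 = 54.2% ✓; longest run = 3 ✓; length 24, outside 25–27 ✗; Tm = 2·11 + 4·13 = 74°C ✓ — fails.
F4 (24 nt, A=9 T=6 G=4 C=5): GC 9/24 = 37.5%, outside 39.7–64.2% ✗; longest run = 3 ✓; length 24, outside 25–27 ✗; Tm = 2·15 + 4·9 = 66°C ✓ — fails.
F5 (25 nt, A=7 T=6 G=7 C=5): GC 12/25 = 48.0% ✓; longest run = 2 ✓; length 25 ✓; Tm = 2·13 + 4·12 = 74°C ✓ — passes.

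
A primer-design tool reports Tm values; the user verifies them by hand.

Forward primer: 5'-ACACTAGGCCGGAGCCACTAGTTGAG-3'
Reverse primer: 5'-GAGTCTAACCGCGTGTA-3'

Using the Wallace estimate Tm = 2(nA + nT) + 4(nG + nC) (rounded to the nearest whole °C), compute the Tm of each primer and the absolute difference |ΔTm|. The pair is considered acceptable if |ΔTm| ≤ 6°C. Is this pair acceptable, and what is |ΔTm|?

Forward: A=7 T=4 G=8 C=7 → Tm = 2·11 + 4·15 = 82°C.
Reverse: A=4 T=4 G=5 C=4 → Tm = 2·8 + 4·9 = 52°C.
|ΔTm| = |82 − 52| = 30°C, > 6°C.

|ΔTm| = 30°C; the pair is not acceptable.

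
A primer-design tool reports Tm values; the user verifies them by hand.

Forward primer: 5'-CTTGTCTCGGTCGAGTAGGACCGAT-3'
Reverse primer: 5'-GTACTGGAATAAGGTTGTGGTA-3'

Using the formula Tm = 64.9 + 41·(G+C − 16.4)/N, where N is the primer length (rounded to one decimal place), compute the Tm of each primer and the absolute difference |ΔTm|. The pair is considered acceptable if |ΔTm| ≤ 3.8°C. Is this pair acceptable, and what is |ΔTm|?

|ΔTm| = 9.9°C; the pair is not acceptable.

Forward: G+C = 14, N = 25 → Tm = 64.9 + 41·(14 − 16.4)/25 = 61.0°C.
Reverse: G+C = 9, N = 22 → Tm = 64.9 + 41·(9 − 16.4)/22 = 51.1°C.
|ΔTm| = |61.0 − 51.1| = 9.9°C, > 3.8°C.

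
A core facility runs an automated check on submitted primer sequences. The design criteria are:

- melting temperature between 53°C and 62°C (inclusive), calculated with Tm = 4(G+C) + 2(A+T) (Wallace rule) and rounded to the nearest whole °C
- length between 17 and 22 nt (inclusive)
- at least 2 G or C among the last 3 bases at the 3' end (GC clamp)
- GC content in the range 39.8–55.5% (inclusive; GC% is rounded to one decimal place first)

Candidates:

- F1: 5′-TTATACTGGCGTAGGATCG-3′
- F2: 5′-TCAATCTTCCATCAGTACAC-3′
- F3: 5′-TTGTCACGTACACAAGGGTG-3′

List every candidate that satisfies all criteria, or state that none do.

F1 (19 nt, A=4 T=6 G=6 C=3): Tm = 2·10 + 4·9 = 56°C ✓; length 19 ✓; 3' end TCG has 2 G/C ✓; GC 9/19 = 47.4% ✓ — passes.
F2 (20 nt, A=6 T=6 G=1 C=7): Tm = 2·12 + 4·8 = 56°C ✓; length 20 ✓; 3' end CAC has 2 G/C ✓; GC 8/20 = 40.0% ✓ — passes.
F3 (20 nt, A=5 T=5 G=6 C=4): Tm = 2·10 + 4·10 = 60°C ✓; length 20 ✓; 3' end GTG has 2 G/C ✓; GC 10/20 = 50.0% ✓ — passes.

F1, F2 and F3.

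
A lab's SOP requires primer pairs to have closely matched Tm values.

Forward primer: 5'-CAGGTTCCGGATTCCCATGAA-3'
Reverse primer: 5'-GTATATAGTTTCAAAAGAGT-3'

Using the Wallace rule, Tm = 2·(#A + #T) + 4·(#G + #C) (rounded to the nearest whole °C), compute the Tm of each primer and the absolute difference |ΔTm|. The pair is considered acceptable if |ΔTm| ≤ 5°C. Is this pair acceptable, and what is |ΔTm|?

|ΔTm| = 14°C; the pair is not acceptable.

Forward: A=5 T=5 G=5 C=6 → Tm = 2·10 + 4·11 = 64°C.
Reverse: A=8 T=7 G=4 C=1 → Tm = 2·15 + 4·5 = 50°C.
|ΔTm| = |64 − 50| = 14°C, > 5°C.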